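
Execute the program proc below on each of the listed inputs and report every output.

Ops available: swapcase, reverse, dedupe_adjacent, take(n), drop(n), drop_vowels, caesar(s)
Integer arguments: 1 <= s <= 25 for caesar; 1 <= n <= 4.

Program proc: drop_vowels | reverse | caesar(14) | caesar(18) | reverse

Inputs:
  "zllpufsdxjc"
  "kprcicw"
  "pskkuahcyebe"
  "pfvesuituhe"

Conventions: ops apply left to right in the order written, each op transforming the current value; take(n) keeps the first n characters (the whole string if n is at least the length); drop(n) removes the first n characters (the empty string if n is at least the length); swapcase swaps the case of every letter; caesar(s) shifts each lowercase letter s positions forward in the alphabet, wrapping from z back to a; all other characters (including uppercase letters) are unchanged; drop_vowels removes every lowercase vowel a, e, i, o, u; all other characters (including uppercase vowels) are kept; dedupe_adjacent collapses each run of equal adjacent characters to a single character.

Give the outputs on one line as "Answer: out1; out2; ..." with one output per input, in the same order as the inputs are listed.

"frrvlyjdpi"; "qvxiic"; "vyqqnieh"; "vlbyzn"

Execution, op by op:
  "zllpufsdxjc" -> "zllpfsdxjc" -> "cjxdsfpllz" -> "qxlrgtdzzn" -> "ipdjylvrrf" -> "frrvlyjdpi"
  "kprcicw" -> "kprccw" -> "wccrpk" -> "kqqfdy" -> "ciixvq" -> "qvxiic"
  "pskkuahcyebe" -> "pskkhcyb" -> "bychkksp" -> "pmqvyygd" -> "heinqqyv" -> "vyqqnieh"
  "pfvesuituhe" -> "pfvsth" -> "htsvfp" -> "vhgjtd" -> "nzyblv" -> "vlbyzn"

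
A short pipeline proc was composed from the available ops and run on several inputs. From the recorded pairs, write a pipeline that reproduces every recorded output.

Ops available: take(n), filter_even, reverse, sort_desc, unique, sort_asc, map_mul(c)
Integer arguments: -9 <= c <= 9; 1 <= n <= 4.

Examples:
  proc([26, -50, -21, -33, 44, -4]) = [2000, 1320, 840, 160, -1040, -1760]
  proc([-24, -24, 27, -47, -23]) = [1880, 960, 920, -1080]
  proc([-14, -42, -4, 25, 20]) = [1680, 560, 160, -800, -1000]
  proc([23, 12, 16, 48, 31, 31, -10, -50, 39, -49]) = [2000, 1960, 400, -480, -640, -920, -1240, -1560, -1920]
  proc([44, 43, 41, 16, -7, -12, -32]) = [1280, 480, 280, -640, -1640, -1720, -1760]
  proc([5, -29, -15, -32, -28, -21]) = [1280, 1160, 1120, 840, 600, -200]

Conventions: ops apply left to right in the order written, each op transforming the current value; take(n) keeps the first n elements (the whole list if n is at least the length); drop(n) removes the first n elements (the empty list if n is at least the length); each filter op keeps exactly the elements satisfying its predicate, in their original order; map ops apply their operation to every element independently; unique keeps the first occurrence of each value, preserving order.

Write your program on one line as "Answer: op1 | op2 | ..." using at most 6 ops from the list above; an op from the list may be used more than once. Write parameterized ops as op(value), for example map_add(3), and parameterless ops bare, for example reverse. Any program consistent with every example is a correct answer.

sort_asc | unique | reverse | map_mul(-5) | reverse | map_mul(8)

Check, running the answer program on each example:
  [26, -50, -21, -33, 44, -4] -> [-50, -33, -21, -4, 26, 44] -> [-50, -33, -21, -4, 26, 44] -> [44, 26, -4, -21, -33, -50] -> [-220, -130, 20, 105, 165, 250] -> [250, 165, 105, 20, -130, -220] -> [2000, 1320, 840, 160, -1040, -1760]
  [-24, -24, 27, -47, -23] -> [-47, -24, -24, -23, 27] -> [-47, -24, -23, 27] -> [27, -23, -24, -47] -> [-135, 115, 120, 235] -> [235, 120, 115, -135] -> [1880, 960, 920, -1080]
  [-14, -42, -4, 25, 20] -> [-42, -14, -4, 20, 25] -> [-42, -14, -4, 20, 25] -> [25, 20, -4, -14, -42] -> [-125, -100, 20, 70, 210] -> [210, 70, 20, -100, -125] -> [1680, 560, 160, -800, -1000]
  [23, 12, 16, 48, 31, 31, -10, -50, 39, -49] -> [-50, -49, -10, 12, 16, 23, 31, 31, 39, 48] -> [-50, -49, -10, 12, 16, 23, 31, 39, 48] -> [48, 39, 31, 23, 16, 12, -10, -49, -50] -> [-240, -195, -155, -115, -80, -60, 50, 245, 250] -> [250, 245, 50, -60, -80, -115, -155, -195, -240] -> [2000, 1960, 400, -480, -640, -920, -1240, -1560, -1920]
  [44, 43, 41, 16, -7, -12, -32] -> [-32, -12, -7, 16, 41, 43, 44] -> [-32, -12, -7, 16, 41, 43, 44] -> [44, 43, 41, 16, -7, -12, -32] -> [-220, -215, -205, -80, 35, 60, 160] -> [160, 60, 35, -80, -205, -215, -220] -> [1280, 480, 280, -640, -1640, -1720, -1760]
  [5, -29, -15, -32, -28, -21] -> [-32, -29, -28, -21, -15, 5] -> [-32, -29, -28, -21, -15, 5] -> [5, -15, -21, -28, -29, -32] -> [-25, 75, 105, 140, 145, 160] -> [160, 145, 140, 105, 75, -25] -> [1280, 1160, 1120, 840, 600, -200]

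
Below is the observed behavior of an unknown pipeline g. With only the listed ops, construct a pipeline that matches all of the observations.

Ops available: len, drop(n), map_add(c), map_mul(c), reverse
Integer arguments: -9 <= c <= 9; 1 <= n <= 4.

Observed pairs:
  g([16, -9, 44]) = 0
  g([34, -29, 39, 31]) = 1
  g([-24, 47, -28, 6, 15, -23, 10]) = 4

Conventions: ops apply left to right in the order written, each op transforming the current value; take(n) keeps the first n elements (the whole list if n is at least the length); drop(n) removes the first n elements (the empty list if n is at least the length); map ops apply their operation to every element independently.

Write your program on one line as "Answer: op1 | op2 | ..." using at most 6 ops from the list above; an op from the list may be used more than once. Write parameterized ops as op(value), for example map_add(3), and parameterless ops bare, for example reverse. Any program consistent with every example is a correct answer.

reverse | drop(3) | map_mul(7) | map_mul(-6) | map_add(5) | len

Check, running the answer program on each example:
  [16, -9, 44] -> [44, -9, 16] -> [] -> [] -> [] -> [] -> 0
  [34, -29, 39, 31] -> [31, 39, -29, 34] -> [34] -> [238] -> [-1428] -> [-1423] -> 1
  [-24, 47, -28, 6, 15, -23, 10] -> [10, -23, 15, 6, -28, 47, -24] -> [6, -28, 47, -24] -> [42, -196, 329, -168] -> [-252, 1176, -1974, 1008] -> [-247, 1181, -1969, 1013] -> 4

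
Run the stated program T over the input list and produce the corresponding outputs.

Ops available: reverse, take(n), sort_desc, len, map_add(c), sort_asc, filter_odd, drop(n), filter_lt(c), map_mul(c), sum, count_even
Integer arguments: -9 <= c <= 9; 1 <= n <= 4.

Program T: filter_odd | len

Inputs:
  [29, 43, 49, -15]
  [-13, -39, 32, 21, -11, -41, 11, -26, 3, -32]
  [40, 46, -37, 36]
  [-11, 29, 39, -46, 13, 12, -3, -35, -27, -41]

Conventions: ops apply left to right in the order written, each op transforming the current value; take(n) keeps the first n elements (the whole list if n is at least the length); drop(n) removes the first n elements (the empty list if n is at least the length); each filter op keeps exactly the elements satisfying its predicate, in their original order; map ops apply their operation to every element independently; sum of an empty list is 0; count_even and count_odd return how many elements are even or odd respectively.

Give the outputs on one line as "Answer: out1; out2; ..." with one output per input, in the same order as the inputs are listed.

4; 7; 1; 8

Execution, op by op:
  [29, 43, 49, -15] -> [29, 43, 49, -15] -> 4
  [-13, -39, 32, 21, -11, -41, 11, -26, 3, -32] -> [-13, -39, 21, -11, -41, 11, 3] -> 7
  [40, 46, -37, 36] -> [-37] -> 1
  [-11, 29, 39, -46, 13, 12, -3, -35, -27, -41] -> [-11, 29, 39, 13, -3, -35, -27, -41] -> 8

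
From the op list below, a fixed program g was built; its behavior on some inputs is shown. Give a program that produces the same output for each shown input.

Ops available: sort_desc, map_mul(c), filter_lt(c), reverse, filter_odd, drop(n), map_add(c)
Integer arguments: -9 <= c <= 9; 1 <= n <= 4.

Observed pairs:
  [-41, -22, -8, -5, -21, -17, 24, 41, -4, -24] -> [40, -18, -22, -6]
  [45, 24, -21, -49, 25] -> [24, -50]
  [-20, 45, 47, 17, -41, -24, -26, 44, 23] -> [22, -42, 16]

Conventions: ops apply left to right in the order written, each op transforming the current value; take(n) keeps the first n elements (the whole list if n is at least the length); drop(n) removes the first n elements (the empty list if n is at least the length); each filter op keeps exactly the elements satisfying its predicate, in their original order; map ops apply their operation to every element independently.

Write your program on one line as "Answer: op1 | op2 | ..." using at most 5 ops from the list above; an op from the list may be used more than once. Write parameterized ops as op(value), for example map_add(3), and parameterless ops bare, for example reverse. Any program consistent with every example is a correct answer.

drop(2) | drop(1) | reverse | filter_odd | map_add(-1)

Check, running the answer program on each example:
  [-41, -22, -8, -5, -21, -17, 24, 41, -4, -24] -> [-8, -5, -21, -17, 24, 41, -4, -24] -> [-5, -21, -17, 24, 41, -4, -24] -> [-24, -4, 41, 24, -17, -21, -5] -> [41, -17, -21, -5] -> [40, -18, -22, -6]
  [45, 24, -21, -49, 25] -> [-21, -49, 25] -> [-49, 25] -> [25, -49] -> [25, -49] -> [24, -50]
  [-20, 45, 47, 17, -41, -24, -26, 44, 23] -> [47, 17, -41, -24, -26, 44, 23] -> [17, -41, -24, -26, 44, 23] -> [23, 44, -26, -24, -41, 17] -> [23, -41, 17] -> [22, -42, 16]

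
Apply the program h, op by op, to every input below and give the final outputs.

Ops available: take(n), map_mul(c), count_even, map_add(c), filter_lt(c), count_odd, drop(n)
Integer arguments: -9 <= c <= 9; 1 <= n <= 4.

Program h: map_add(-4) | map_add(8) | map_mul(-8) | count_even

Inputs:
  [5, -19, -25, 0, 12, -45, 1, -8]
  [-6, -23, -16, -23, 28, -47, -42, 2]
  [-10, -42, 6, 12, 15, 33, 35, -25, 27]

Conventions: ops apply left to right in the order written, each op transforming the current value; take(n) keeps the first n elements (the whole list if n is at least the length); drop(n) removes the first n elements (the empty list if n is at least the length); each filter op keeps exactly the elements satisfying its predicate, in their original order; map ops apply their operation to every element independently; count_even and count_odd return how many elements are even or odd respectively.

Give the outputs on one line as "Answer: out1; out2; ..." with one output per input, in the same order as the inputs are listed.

Execution, op by op:
  [5, -19, -25, 0, 12, -45, 1, -8] -> [1, -23, -29, -4, 8, -49, -3, -12] -> [9, -15, -21, 4, 16, -41, 5, -4] -> [-72, 120, 168, -32, -128, 328, -40, 32] -> 8
  [-6, -23, -16, -23, 28, -47, -42, 2] -> [-10, -27, -20, -27, 24, -51, -46, -2] -> [-2, -19, -12, -19, 32, -43, -38, 6] -> [16, 152, 96, 152, -256, 344, 304, -48] -> 8
  [-10, -42, 6, 12, 15, 33, 35, -25, 27] -> [-14, -46, 2, 8, 11, 29, 31, -29, 23] -> [-6, -38, 10, 16, 19, 37, 39, -21, 31] -> [48, 304, -80, -128, -152, -296, -312, 168, -248] -> 9

8; 8; 9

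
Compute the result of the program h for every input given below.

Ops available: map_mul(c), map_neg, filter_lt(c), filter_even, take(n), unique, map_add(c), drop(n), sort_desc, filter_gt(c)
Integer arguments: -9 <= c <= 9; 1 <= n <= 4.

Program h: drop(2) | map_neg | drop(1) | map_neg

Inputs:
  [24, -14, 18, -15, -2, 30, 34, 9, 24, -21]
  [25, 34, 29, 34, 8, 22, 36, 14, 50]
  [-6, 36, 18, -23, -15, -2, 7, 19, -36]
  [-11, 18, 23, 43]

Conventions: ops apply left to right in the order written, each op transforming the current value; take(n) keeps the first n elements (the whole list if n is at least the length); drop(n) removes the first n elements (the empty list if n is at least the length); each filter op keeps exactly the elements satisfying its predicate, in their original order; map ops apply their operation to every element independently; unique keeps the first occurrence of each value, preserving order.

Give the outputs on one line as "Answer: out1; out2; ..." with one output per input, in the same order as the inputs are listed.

[-15, -2, 30, 34, 9, 24, -21]; [34, 8, 22, 36, 14, 50]; [-23, -15, -2, 7, 19, -36]; [43]

Execution, op by op:
  [24, -14, 18, -15, -2, 30, 34, 9, 24, -21] -> [18, -15, -2, 30, 34, 9, 24, -21] -> [-18, 15, 2, -30, -34, -9, -24, 21] -> [15, 2, -30, -34, -9, -24, 21] -> [-15, -2, 30, 34, 9, 24, -21]
  [25, 34, 29, 34, 8, 22, 36, 14, 50] -> [29, 34, 8, 22, 36, 14, 50] -> [-29, -34, -8, -22, -36, -14, -50] -> [-34, -8, -22, -36, -14, -50] -> [34, 8, 22, 36, 14, 50]
  [-6, 36, 18, -23, -15, -2, 7, 19, -36] -> [18, -23, -15, -2, 7, 19, -36] -> [-18, 23, 15, 2, -7, -19, 36] -> [23, 15, 2, -7, -19, 36] -> [-23, -15, -2, 7, 19, -36]
  [-11, 18, 23, 43] -> [23, 43] -> [-23, -43] -> [-43] -> [43]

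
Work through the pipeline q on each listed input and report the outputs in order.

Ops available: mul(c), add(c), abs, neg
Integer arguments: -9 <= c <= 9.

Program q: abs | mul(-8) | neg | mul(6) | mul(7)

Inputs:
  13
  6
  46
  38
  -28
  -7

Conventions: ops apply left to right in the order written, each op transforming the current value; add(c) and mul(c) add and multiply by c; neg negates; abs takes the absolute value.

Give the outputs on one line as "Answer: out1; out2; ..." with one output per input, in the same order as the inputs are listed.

4368; 2016; 15456; 12768; 9408; 2352

Execution, op by op:
  13 -> 13 -> -104 -> 104 -> 624 -> 4368
  6 -> 6 -> -48 -> 48 -> 288 -> 2016
  46 -> 46 -> -368 -> 368 -> 2208 -> 15456
  38 -> 38 -> -304 -> 304 -> 1824 -> 12768
  -28 -> 28 -> -224 -> 224 -> 1344 -> 9408
  -7 -> 7 -> -56 -> 56 -> 336 -> 2352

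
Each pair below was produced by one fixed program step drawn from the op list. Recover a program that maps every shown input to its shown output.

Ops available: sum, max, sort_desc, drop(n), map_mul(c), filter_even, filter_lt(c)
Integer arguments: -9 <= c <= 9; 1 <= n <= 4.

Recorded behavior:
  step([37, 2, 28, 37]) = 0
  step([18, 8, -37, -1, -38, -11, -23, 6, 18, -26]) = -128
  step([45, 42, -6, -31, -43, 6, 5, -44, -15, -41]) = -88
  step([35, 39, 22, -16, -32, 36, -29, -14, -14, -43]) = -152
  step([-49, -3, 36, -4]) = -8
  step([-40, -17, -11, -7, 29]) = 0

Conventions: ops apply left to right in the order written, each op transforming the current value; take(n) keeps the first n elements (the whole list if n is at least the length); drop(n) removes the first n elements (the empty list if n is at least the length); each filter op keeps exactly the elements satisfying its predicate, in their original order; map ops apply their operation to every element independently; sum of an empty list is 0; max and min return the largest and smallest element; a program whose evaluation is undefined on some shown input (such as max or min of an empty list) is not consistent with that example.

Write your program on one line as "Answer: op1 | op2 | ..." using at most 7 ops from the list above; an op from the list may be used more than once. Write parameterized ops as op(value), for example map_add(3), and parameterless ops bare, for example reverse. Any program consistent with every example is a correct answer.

drop(3) | sort_desc | filter_lt(-2) | filter_even | map_mul(2) | sum

Check, running the answer program on each example:
  [37, 2, 28, 37] -> [37] -> [37] -> [] -> [] -> [] -> 0
  [18, 8, -37, -1, -38, -11, -23, 6, 18, -26] -> [-1, -38, -11, -23, 6, 18, -26] -> [18, 6, -1, -11, -23, -26, -38] -> [-11, -23, -26, -38] -> [-26, -38] -> [-52, -76] -> -128
  [45, 42, -6, -31, -43, 6, 5, -44, -15, -41] -> [-31, -43, 6, 5, -44, -15, -41] -> [6, 5, -15, -31, -41, -43, -44] -> [-15, -31, -41, -43, -44] -> [-44] -> [-88] -> -88
  [35, 39, 22, -16, -32, 36, -29, -14, -14, -43] -> [-16, -32, 36, -29, -14, -14, -43] -> [36, -14, -14, -16, -29, -32, -43] -> [-14, -14, -16, -29, -32, -43] -> [-14, -14, -16, -32] -> [-28, -28, -32, -64] -> -152
  [-49, -3, 36, -4] -> [-4] -> [-4] -> [-4] -> [-4] -> [-8] -> -8
  [-40, -17, -11, -7, 29] -> [-7, 29] -> [29, -7] -> [-7] -> [] -> [] -> 0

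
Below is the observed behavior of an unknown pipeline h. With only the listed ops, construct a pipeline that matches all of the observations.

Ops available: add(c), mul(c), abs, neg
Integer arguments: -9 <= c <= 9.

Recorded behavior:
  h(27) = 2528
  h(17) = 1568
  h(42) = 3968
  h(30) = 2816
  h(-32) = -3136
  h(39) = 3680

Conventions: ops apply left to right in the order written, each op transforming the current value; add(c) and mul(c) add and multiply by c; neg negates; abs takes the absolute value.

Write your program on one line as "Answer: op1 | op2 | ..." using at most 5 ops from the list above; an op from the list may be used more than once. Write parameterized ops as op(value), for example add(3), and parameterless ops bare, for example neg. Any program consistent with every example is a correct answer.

mul(-3) | mul(-4) | add(-8) | mul(-8) | neg

Check, running the answer program on each example:
  27 -> -81 -> 324 -> 316 -> -2528 -> 2528
  17 -> -51 -> 204 -> 196 -> -1568 -> 1568
  42 -> -126 -> 504 -> 496 -> -3968 -> 3968
  30 -> -90 -> 360 -> 352 -> -2816 -> 2816
  -32 -> 96 -> -384 -> -392 -> 3136 -> -3136
  39 -> -117 -> 468 -> 460 -> -3680 -> 3680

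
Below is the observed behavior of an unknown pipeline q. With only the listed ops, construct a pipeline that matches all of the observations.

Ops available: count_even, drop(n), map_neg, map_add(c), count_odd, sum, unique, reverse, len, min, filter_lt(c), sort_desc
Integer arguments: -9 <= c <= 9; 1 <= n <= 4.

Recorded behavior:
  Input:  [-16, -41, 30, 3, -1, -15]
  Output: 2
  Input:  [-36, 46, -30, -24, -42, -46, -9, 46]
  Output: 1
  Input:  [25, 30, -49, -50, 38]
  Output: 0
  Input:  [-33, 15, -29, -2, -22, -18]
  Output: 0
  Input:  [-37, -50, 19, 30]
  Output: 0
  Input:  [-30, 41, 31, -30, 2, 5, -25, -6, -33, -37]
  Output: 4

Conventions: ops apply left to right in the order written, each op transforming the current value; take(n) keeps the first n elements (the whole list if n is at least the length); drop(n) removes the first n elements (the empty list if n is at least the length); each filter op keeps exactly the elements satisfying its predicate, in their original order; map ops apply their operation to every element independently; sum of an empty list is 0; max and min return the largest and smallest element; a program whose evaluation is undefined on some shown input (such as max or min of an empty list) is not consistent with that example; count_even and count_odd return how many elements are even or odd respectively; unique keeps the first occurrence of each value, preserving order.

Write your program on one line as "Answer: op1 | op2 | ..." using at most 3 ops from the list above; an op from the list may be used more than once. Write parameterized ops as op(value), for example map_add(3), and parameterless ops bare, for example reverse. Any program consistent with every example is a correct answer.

drop(4) | count_odd

Check, running the answer program on each example:
  [-16, -41, 30, 3, -1, -15] -> [-1, -15] -> 2
  [-36, 46, -30, -24, -42, -46, -9, 46] -> [-42, -46, -9, 46] -> 1
  [25, 30, -49, -50, 38] -> [38] -> 0
  [-33, 15, -29, -2, -22, -18] -> [-22, -18] -> 0
  [-37, -50, 19, 30] -> [] -> 0
  [-30, 41, 31, -30, 2, 5, -25, -6, -33, -37] -> [2, 5, -25, -6, -33, -37] -> 4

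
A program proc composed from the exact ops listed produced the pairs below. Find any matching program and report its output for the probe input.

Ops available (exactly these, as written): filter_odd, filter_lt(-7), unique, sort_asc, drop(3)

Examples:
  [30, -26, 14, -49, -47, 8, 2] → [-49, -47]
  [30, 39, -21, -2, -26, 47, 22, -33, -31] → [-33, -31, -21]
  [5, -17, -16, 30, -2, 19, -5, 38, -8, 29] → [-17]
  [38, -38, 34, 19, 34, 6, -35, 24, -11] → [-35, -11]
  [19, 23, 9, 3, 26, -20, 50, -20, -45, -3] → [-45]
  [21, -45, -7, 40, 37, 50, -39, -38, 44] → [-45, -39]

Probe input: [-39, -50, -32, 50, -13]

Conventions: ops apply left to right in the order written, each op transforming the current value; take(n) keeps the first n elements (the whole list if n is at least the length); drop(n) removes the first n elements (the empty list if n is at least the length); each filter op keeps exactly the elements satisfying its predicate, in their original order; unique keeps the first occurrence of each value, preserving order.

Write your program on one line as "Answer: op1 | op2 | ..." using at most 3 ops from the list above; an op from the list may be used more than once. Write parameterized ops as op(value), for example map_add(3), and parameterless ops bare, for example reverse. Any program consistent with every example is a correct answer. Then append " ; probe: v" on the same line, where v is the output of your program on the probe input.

filter_lt(-7) | sort_asc | filter_odd ; probe: [-39, -13]

Check, running the answer program on each example:
  [30, -26, 14, -49, -47, 8, 2] -> [-26, -49, -47] -> [-49, -47, -26] -> [-49, -47]
  [30, 39, -21, -2, -26, 47, 22, -33, -31] -> [-21, -26, -33, -31] -> [-33, -31, -26, -21] -> [-33, -31, -21]
  [5, -17, -16, 30, -2, 19, -5, 38, -8, 29] -> [-17, -16, -8] -> [-17, -16, -8] -> [-17]
  [38, -38, 34, 19, 34, 6, -35, 24, -11] -> [-38, -35, -11] -> [-38, -35, -11] -> [-35, -11]
  [19, 23, 9, 3, 26, -20, 50, -20, -45, -3] -> [-20, -20, -45] -> [-45, -20, -20] -> [-45]
  [21, -45, -7, 40, 37, 50, -39, -38, 44] -> [-45, -39, -38] -> [-45, -39, -38] -> [-45, -39]
  probe: [-39, -50, -32, 50, -13] -> [-39, -50, -32, -13] -> [-50, -39, -32, -13] -> [-39, -13]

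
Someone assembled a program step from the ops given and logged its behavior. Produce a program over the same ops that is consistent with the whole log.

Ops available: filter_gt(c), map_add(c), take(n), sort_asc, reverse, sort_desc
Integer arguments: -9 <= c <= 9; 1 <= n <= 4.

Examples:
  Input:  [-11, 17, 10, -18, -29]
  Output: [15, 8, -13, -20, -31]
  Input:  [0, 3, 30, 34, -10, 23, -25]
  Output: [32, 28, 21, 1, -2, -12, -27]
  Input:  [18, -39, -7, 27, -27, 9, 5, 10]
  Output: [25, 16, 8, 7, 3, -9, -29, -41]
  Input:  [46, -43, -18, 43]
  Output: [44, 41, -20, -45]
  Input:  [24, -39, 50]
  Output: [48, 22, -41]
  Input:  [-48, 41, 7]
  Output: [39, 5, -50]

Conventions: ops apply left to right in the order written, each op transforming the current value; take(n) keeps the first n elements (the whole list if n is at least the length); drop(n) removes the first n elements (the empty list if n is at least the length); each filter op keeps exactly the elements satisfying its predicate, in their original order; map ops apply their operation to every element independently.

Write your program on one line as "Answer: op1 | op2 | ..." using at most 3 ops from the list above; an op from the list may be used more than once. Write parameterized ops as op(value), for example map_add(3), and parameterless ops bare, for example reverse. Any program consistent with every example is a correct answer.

sort_asc | sort_desc | map_add(-2)

Check, running the answer program on each example:
  [-11, 17, 10, -18, -29] -> [-29, -18, -11, 10, 17] -> [17, 10, -11, -18, -29] -> [15, 8, -13, -20, -31]
  [0, 3, 30, 34, -10, 23, -25] -> [-25, -10, 0, 3, 23, 30, 34] -> [34, 30, 23, 3, 0, -10, -25] -> [32, 28, 21, 1, -2, -12, -27]
  [18, -39, -7, 27, -27, 9, 5, 10] -> [-39, -27, -7, 5, 9, 10, 18, 27] -> [27, 18, 10, 9, 5, -7, -27, -39] -> [25, 16, 8, 7, 3, -9, -29, -41]
  [46, -43, -18, 43] -> [-43, -18, 43, 46] -> [46, 43, -18, -43] -> [44, 41, -20, -45]
  [24, -39, 50] -> [-39, 24, 50] -> [50, 24, -39] -> [48, 22, -41]
  [-48, 41, 7] -> [-48, 7, 41] -> [41, 7, -48] -> [39, 5, -50]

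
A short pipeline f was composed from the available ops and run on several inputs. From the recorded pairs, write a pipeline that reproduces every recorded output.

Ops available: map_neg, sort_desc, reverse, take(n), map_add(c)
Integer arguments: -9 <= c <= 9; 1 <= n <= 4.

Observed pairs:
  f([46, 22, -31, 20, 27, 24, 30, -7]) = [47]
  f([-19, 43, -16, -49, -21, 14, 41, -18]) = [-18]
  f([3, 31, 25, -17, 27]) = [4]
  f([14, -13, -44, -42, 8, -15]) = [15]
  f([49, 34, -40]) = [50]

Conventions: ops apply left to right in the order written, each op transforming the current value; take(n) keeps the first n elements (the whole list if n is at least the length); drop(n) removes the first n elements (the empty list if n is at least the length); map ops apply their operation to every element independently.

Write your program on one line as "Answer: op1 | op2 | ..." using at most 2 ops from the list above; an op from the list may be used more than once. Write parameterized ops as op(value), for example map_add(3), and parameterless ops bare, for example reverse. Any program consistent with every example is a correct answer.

map_add(1) | take(1)

Check, running the answer program on each example:
  [46, 22, -31, 20, 27, 24, 30, -7] -> [47, 23, -30, 21, 28, 25, 31, -6] -> [47]
  [-19, 43, -16, -49, -21, 14, 41, -18] -> [-18, 44, -15, -48, -20, 15, 42, -17] -> [-18]
  [3, 31, 25, -17, 27] -> [4, 32, 26, -16, 28] -> [4]
  [14, -13, -44, -42, 8, -15] -> [15, -12, -43, -41, 9, -14] -> [15]
  [49, 34, -40] -> [50, 35, -39] -> [50]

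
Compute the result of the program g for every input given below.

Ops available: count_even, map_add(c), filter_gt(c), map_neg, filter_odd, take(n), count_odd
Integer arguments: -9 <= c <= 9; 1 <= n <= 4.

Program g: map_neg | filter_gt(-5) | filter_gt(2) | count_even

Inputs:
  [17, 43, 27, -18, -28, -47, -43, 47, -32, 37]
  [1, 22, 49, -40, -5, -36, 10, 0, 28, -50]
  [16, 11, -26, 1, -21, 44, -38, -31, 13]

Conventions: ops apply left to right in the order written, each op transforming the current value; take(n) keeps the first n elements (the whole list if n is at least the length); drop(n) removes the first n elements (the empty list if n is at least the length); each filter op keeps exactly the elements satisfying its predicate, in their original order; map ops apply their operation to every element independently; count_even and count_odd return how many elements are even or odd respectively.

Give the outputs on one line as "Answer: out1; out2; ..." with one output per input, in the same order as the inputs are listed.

3; 3; 2

Execution, op by op:
  [17, 43, 27, -18, -28, -47, -43, 47, -32, 37] -> [-17, -43, -27, 18, 28, 47, 43, -47, 32, -37] -> [18, 28, 47, 43, 32] -> [18, 28, 47, 43, 32] -> 3
  [1, 22, 49, -40, -5, -36, 10, 0, 28, -50] -> [-1, -22, -49, 40, 5, 36, -10, 0, -28, 50] -> [-1, 40, 5, 36, 0, 50] -> [40, 5, 36, 50] -> 3
  [16, 11, -26, 1, -21, 44, -38, -31, 13] -> [-16, -11, 26, -1, 21, -44, 38, 31, -13] -> [26, -1, 21, 38, 31] -> [26, 21, 38, 31] -> 2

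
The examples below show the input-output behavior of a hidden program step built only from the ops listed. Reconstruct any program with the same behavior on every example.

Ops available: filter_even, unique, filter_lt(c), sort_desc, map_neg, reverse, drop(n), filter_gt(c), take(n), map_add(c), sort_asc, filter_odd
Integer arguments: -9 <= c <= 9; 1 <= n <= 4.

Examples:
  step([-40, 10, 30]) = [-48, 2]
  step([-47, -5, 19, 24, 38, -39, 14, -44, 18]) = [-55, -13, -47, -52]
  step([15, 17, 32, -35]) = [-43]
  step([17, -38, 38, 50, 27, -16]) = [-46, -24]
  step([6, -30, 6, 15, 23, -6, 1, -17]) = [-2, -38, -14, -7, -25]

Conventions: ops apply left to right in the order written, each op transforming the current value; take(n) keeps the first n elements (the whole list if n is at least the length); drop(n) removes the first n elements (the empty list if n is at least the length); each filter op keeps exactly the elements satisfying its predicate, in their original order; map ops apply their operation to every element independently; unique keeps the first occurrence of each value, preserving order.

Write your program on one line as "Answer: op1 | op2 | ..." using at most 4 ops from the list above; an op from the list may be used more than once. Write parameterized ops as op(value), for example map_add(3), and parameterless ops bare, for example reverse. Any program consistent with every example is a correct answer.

unique | map_add(-8) | filter_lt(5)

Check, running the answer program on each example:
  [-40, 10, 30] -> [-40, 10, 30] -> [-48, 2, 22] -> [-48, 2]
  [-47, -5, 19, 24, 38, -39, 14, -44, 18] -> [-47, -5, 19, 24, 38, -39, 14, -44, 18] -> [-55, -13, 11, 16, 30, -47, 6, -52, 10] -> [-55, -13, -47, -52]
  [15, 17, 32, -35] -> [15, 17, 32, -35] -> [7, 9, 24, -43] -> [-43]
  [17, -38, 38, 50, 27, -16] -> [17, -38, 38, 50, 27, -16] -> [9, -46, 30, 42, 19, -24] -> [-46, -24]
  [6, -30, 6, 15, 23, -6, 1, -17] -> [6, -30, 15, 23, -6, 1, -17] -> [-2, -38, 7, 15, -14, -7, -25] -> [-2, -38, -14, -7, -25]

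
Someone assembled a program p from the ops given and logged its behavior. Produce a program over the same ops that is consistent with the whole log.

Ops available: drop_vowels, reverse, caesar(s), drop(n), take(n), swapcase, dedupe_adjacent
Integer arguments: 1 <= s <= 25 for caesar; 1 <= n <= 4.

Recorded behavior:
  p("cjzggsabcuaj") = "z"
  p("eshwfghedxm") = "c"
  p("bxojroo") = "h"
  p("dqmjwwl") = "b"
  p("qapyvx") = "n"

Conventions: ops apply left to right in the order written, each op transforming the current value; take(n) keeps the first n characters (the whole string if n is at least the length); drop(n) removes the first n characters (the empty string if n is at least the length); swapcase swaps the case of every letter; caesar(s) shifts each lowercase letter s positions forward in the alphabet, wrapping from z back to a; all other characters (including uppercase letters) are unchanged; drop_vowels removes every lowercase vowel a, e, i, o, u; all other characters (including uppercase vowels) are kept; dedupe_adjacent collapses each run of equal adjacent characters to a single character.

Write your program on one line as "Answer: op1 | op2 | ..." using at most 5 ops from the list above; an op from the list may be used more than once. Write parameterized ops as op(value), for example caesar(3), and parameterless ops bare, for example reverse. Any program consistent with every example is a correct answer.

reverse | drop_vowels | take(1) | caesar(16)

Check, running the answer program on each example:
  "cjzggsabcuaj" -> "jaucbasggzjc" -> "jcbsggzjc" -> "j" -> "z"
  "eshwfghedxm" -> "mxdehgfwhse" -> "mxdhgfwhs" -> "m" -> "c"
  "bxojroo" -> "oorjoxb" -> "rjxb" -> "r" -> "h"
  "dqmjwwl" -> "lwwjmqd" -> "lwwjmqd" -> "l" -> "b"
  "qapyvx" -> "xvypaq" -> "xvypq" -> "x" -> "n"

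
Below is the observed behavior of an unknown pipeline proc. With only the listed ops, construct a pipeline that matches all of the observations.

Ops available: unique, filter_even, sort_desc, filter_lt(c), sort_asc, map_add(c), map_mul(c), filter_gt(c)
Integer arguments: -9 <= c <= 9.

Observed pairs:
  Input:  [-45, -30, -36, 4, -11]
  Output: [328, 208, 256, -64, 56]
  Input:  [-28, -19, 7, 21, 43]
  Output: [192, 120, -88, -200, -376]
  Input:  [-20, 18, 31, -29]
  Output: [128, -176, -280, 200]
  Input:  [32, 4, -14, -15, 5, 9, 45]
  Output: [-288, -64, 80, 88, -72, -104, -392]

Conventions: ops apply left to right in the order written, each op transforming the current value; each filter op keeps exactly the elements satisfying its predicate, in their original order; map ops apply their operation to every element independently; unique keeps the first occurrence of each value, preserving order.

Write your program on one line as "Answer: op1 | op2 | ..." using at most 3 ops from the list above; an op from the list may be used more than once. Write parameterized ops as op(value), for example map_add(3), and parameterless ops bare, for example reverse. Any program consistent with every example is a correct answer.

map_add(3) | map_mul(-8) | map_add(-8)

Check, running the answer program on each example:
  [-45, -30, -36, 4, -11] -> [-42, -27, -33, 7, -8] -> [336, 216, 264, -56, 64] -> [328, 208, 256, -64, 56]
  [-28, -19, 7, 21, 43] -> [-25, -16, 10, 24, 46] -> [200, 128, -80, -192, -368] -> [192, 120, -88, -200, -376]
  [-20, 18, 31, -29] -> [-17, 21, 34, -26] -> [136, -168, -272, 208] -> [128, -176, -280, 200]
  [32, 4, -14, -15, 5, 9, 45] -> [35, 7, -11, -12, 8, 12, 48] -> [-280, -56, 88, 96, -64, -96, -384] -> [-288, -64, 80, 88, -72, -104, -392]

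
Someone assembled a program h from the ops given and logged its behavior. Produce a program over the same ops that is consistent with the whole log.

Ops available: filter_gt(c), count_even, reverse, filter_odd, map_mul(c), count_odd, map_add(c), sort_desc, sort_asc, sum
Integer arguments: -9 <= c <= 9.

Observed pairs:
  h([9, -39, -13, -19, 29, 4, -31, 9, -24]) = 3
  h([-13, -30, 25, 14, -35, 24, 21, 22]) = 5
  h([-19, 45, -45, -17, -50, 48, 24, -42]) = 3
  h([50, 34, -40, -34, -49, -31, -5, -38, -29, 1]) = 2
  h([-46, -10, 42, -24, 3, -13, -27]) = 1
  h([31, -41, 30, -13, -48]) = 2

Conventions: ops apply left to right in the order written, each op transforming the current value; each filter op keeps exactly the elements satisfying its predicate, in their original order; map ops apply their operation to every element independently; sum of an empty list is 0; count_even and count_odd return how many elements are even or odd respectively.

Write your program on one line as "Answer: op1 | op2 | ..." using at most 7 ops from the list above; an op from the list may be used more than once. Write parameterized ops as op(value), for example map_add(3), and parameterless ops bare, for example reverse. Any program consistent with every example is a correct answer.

filter_gt(-6) | map_add(1) | filter_gt(6) | reverse | map_mul(-6) | count_even

Check, running the answer program on each example:
  [9, -39, -13, -19, 29, 4, -31, 9, -24] -> [9, 29, 4, 9] -> [10, 30, 5, 10] -> [10, 30, 10] -> [10, 30, 10] -> [-60, -180, -60] -> 3
  [-13, -30, 25, 14, -35, 24, 21, 22] -> [25, 14, 24, 21, 22] -> [26, 15, 25, 22, 23] -> [26, 15, 25, 22, 23] -> [23, 22, 25, 15, 26] -> [-138, -132, -150, -90, -156] -> 5
  [-19, 45, -45, -17, -50, 48, 24, -42] -> [45, 48, 24] -> [46, 49, 25] -> [46, 49, 25] -> [25, 49, 46] -> [-150, -294, -276] -> 3
  [50, 34, -40, -34, -49, -31, -5, -38, -29, 1] -> [50, 34, -5, 1] -> [51, 35, -4, 2] -> [51, 35] -> [35, 51] -> [-210, -306] -> 2
  [-46, -10, 42, -24, 3, -13, -27] -> [42, 3] -> [43, 4] -> [43] -> [43] -> [-258] -> 1
  [31, -41, 30, -13, -48] -> [31, 30] -> [32, 31] -> [32, 31] -> [31, 32] -> [-186, -192] -> 2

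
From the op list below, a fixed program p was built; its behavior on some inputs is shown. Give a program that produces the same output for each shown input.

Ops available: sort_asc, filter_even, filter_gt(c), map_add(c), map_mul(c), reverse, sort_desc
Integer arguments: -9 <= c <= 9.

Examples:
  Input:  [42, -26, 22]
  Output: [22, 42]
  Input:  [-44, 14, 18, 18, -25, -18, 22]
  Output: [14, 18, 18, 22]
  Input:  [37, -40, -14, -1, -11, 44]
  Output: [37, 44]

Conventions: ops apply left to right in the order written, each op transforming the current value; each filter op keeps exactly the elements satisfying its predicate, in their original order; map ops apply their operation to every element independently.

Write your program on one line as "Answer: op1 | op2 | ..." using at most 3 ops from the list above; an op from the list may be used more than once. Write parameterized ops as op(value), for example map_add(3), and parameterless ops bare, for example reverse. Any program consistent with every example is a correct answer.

sort_desc | filter_gt(9) | reverse

Check, running the answer program on each example:
  [42, -26, 22] -> [42, 22, -26] -> [42, 22] -> [22, 42]
  [-44, 14, 18, 18, -25, -18, 22] -> [22, 18, 18, 14, -18, -25, -44] -> [22, 18, 18, 14] -> [14, 18, 18, 22]
  [37, -40, -14, -1, -11, 44] -> [44, 37, -1, -11, -14, -40] -> [44, 37] -> [37, 44]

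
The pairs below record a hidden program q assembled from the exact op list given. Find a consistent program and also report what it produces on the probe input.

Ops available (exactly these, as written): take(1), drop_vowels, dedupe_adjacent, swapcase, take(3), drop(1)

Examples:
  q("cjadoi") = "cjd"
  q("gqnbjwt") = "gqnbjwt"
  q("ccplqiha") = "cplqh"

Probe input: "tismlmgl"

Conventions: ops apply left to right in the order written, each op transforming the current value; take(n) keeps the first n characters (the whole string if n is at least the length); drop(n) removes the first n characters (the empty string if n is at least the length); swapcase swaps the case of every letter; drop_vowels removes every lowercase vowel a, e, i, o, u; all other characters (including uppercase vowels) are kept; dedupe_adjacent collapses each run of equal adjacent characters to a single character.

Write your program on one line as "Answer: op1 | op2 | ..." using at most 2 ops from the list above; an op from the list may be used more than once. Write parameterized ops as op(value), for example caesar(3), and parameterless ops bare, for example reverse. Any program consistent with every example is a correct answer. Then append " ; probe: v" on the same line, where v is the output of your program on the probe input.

drop_vowels | dedupe_adjacent ; probe: "tsmlmgl"

Check, running the answer program on each example:
  "cjadoi" -> "cjd" -> "cjd"
  "gqnbjwt" -> "gqnbjwt" -> "gqnbjwt"
  "ccplqiha" -> "ccplqh" -> "cplqh"
  probe: "tismlmgl" -> "tsmlmgl" -> "tsmlmgl"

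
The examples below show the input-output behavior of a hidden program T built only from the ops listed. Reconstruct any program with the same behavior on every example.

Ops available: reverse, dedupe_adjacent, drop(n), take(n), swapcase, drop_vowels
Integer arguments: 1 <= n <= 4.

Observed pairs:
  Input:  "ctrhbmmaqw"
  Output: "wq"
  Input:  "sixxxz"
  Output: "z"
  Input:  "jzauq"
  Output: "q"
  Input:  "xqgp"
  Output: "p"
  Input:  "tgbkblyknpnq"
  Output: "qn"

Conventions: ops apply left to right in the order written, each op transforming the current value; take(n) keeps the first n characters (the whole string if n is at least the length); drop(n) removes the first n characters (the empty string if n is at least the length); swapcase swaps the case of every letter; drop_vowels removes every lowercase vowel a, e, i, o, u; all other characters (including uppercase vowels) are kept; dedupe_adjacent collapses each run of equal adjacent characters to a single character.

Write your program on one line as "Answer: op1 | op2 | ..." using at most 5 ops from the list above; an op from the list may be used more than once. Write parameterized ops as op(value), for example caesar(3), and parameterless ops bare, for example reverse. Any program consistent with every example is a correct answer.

dedupe_adjacent | drop(3) | reverse | take(2) | drop_vowels

Check, running the answer program on each example:
  "ctrhbmmaqw" -> "ctrhbmaqw" -> "hbmaqw" -> "wqambh" -> "wq" -> "wq"
  "sixxxz" -> "sixz" -> "z" -> "z" -> "z" -> "z"
  "jzauq" -> "jzauq" -> "uq" -> "qu" -> "qu" -> "q"
  "xqgp" -> "xqgp" -> "p" -> "p" -> "p" -> "p"
  "tgbkblyknpnq" -> "tgbkblyknpnq" -> "kblyknpnq" -> "qnpnkylbk" -> "qn" -> "qn"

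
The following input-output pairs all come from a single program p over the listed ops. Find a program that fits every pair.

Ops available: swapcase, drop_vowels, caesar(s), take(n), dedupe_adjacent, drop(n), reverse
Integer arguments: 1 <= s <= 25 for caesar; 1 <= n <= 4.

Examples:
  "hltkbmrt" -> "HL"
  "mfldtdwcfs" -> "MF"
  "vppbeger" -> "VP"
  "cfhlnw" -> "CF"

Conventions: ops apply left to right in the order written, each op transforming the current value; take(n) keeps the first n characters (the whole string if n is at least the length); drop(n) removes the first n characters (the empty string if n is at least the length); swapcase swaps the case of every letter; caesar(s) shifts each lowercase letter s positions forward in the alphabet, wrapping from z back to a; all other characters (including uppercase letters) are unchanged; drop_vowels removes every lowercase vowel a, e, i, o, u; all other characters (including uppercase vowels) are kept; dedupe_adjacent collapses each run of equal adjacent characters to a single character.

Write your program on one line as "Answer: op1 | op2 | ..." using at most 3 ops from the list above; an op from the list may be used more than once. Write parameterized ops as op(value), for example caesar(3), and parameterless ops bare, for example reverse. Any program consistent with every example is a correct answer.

swapcase | take(2)

Check, running the answer program on each example:
  "hltkbmrt" -> "HLTKBMRT" -> "HL"
  "mfldtdwcfs" -> "MFLDTDWCFS" -> "MF"
  "vppbeger" -> "VPPBEGER" -> "VP"
  "cfhlnw" -> "CFHLNW" -> "CF"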